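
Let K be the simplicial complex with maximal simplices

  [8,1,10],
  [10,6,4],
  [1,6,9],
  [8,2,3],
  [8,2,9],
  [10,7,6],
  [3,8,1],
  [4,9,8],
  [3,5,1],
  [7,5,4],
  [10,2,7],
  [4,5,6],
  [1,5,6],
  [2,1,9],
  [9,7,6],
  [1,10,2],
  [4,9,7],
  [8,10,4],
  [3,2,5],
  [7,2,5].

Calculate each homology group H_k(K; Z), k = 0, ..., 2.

H_0 = Z,  H_1 = Z ⊕ Z/2,  H_2 = 0.

Order the vertices as 1 < 2 < 3 < 4 < 5 < 6 < 7 < 8 < 9 < 10. Listing each simplex with vertices in this order, K has dimension 2 with simplices:

  0-simplices (10): [1], [2], [3], [4], [5], [6], [7], [8], [9], [10]
  1-simplices (30): (30 of them)
  2-simplices (20): (20 of them)

so the chain groups are C_0 ≅ Z^10, C_1 ≅ Z^30, C_2 ≅ Z^20.

∂_1: C_1 → C_0 is given by ∂[p,q] = [q] − [p].
As a 10×30 matrix over Z this has rank 9, with invariant factors (1,1,1,1,1,1,1,1,1).

Boundary ∂_2: C_2 → C_1 acts by ∂[p,q,r] = [q,r] − [p,r] + [p,q]. For instance
  ∂[4,6,10] = [6,10] − [4,10] + [4,6],
  ∂[2,3,8] = [3,8] − [2,8] + [2,3].
The 30×20 boundary matrix has rank 20 and Smith normal form diag(1,1,1,1,1,1,1,1,1,1,1,1,1,1,1,1,1,1,1,2).

Computing H_k = (kernel of ∂_k) / (image of ∂_{k+1}):

  H_0: rank C_0 − rank ∂_1 = 10 − 9 = 1, and the invariant factors of ∂_1 are all 1, so H_0 = Z.
  H_1: rank ker ∂_1 − rank ∂_2 = (30 − 9) − 20 = 1, and ∂_2 has invariant factor 2 > 1, so H_1 = Z ⊕ Z/2.
  H_2: rank ker ∂_2 − rank ∂_3 = (20 − 20) − 0 = 0, and there is no ∂_3, so H_2 = 0.

As a check, the Euler characteristic is 10 − 30 + 20 = 0, which agrees with 1 − 1 + 0 = 0.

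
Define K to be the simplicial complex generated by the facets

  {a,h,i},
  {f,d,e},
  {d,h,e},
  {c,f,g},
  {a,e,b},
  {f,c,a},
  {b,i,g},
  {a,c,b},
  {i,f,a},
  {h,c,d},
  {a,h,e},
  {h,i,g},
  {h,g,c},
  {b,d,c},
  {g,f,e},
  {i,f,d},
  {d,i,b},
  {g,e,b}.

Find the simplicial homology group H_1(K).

H_1 ≅ Z^2.

Order the vertices as a < b < c < d < e < f < g < h < i. Listing each simplex with vertices in this order, K has dimension 2 with simplices:

  0-simplices (9): a, b, c, d, e, f, g, h, i
  1-simplices (27): ab, ac, ae, af, ah, ai, bc, bd, be, bg, bi, cd, cf, cg, ch, de, df, dh, di, ef, eg, eh, fg, fi, gh, gi, hi
  2-simplices (18): abc, abe, acf, aeh, afi, ahi, bcd, bdi, beg, bgi, cdh, cfg, cgh, def, deh, dfi, efg, ghi

Hence C_0 ≅ Z^9, C_1 ≅ Z^27, C_2 ≅ Z^18.

Boundary ∂_1: C_1 → C_0 is given by ∂[p,q] = [q] − [p]. For instance
  ∂fg = g − f.
This gives a 9×27 integer matrix of rank 8; reducing to Smith normal form yields diagonal entries (1,1,1,1,1,1,1,1).

Boundary ∂_2: C_2 → C_1 maps a triangle to the signed sum of its edges. For instance
  ∂afi = fi − ai + af,
  ∂acf = cf − af + ac.
As a 27×18 matrix over Z this has rank 17, with invariant factors (1,1,1,1,1,1,1,1,1,1,1,1,1,1,1,1,1).

Computing H_k = (kernel of ∂_k) / (image of ∂_{k+1}):

  H_1: rank ker ∂_1 − rank ∂_2 = (27 − 8) − 17 = 2, and the invariant factors of ∂_2 are all 1, so H_1 = Z^2.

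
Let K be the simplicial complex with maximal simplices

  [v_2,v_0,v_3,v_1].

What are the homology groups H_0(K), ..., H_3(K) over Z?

K has 4 vertices, 6 edges, 4 triangles, 1 3-simplex.
rank ∂_0 = 0, rank ∂_1 = 3 ⇒ b_0 = 4 − 0 − 3 = 1; all invariant factors of ∂_1 are 1 so no torsion. So H_0 = Z.
rank ∂_1 = 3, rank ∂_2 = 3 ⇒ b_1 = 6 − 3 − 3 = 0; all invariant factors of ∂_2 are 1 so no torsion. So H_1 = 0.
rank ∂_2 = 3, rank ∂_3 = 1 ⇒ b_2 = 4 − 3 − 1 = 0; all invariant factors of ∂_3 are 1 so no torsion. So H_2 = 0.
rank ∂_3 = 1, rank ∂_4 = 0 ⇒ b_3 = 1 − 1 − 0 = 0. So H_3 = 0.

H_0 = Z,  H_1 = 0,  H_2 = 0,  H_3 = 0.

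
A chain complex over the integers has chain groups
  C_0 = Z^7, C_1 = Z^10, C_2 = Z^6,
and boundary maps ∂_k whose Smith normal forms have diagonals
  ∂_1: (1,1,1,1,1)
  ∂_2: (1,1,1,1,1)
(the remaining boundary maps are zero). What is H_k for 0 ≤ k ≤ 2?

H_0: b_0 = 7 − 0 − 5 = 2; torsion from ∂_1 factors > 1: none. So H_0 = Z^2.
H_1: b_1 = 10 − 5 − 5 = 0; torsion from ∂_2 factors > 1: none. So H_1 = 0.
H_2: b_2 = 6 − 5 − 0 = 1; torsion from ∂_3 factors > 1: none. So H_2 = Z.

H_0 = Z^2,  H_1 = 0,  H_2 = Z.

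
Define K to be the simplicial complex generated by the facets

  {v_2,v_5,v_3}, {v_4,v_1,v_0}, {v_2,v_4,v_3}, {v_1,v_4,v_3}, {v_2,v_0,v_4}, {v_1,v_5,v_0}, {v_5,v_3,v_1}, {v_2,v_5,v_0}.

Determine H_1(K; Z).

H_1 = 0.

Fix the vertex order v_0 < v_1 < v_2 < v_3 < v_4 < v_5 and write every simplex with vertices in increasing order. Then dim K = 2 and the simplices of K are:

  0-simplices (6): [v_0], [v_1], [v_2], [v_3], [v_4], [v_5]
  1-simplices (12): [v_0,v_1], [v_0,v_2], [v_0,v_4], [v_0,v_5], [v_1,v_3], [v_1,v_4], [v_1,v_5], [v_2,v_3], [v_2,v_4], [v_2,v_5], [v_3,v_4], [v_3,v_5]
  2-simplices (8): [v_0,v_1,v_4], [v_0,v_1,v_5], [v_0,v_2,v_4], [v_0,v_2,v_5], [v_1,v_3,v_4], [v_1,v_3,v_5], [v_2,v_3,v_4], [v_2,v_3,v_5]

giving chain groups C_0 ≅ Z^6, C_1 ≅ Z^12, C_2 ≅ Z^8.

Boundary ∂_1: C_1 → C_0 is given by ∂[p,q] = [q] − [p]. For instance
  ∂[v_0,v_1] = [v_1] − [v_0].
The 6×12 boundary matrix has rank 5 and Smith normal form diag(1,1,1,1,1).

The boundary map ∂_2: C_2 → C_1 maps a triangle to the signed sum of its edges. For instance
  ∂[v_0,v_2,v_5] = [v_2,v_5] − [v_0,v_5] + [v_0,v_2],
  ∂[v_0,v_2,v_4] = [v_2,v_4] − [v_0,v_4] + [v_0,v_2].
This gives a 12×8 integer matrix of rank 7; reducing to Smith normal form yields diagonal entries (1,1,1,1,1,1,1).

Reading off H_k = ker ∂_k / im ∂_{k+1}:

  H_1: rank ker ∂_1 − rank ∂_2 = (12 − 5) − 7 = 0, and the invariant factors of ∂_2 are all 1, so H_1 = 0.

(K is a triangulation of the 2-sphere S^2.)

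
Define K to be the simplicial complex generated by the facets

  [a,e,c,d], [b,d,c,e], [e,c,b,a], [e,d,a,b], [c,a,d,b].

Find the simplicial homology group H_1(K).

H_1 = 0.

We work with the vertex ordering a < b < c < d < e. The simplices of K, each written with vertices in increasing order, are:

  0-simplices (5): a, b, c, d, e
  1-simplices (10): ab, ac, ad, ae, bc, bd, be, cd, ce, de
  2-simplices (10): abc, abd, abe, acd, ace, ade, bcd, bce, bde, cde
  3-simplices (5): abcd, abce, abde, acde, bcde

so the chain groups are C_0 ≅ Z^5, C_1 ≅ Z^10, C_2 ≅ Z^10, C_3 ≅ Z^5.

The boundary map ∂_1: C_1 → C_0 is given by ∂[p,q] = [q] − [p]. For instance
  ∂ac = c − a.
This gives a 5×10 integer matrix of rank 4; reducing to Smith normal form yields diagonal entries (1,1,1,1).

The boundary map ∂_2: C_2 → C_1 acts by ∂[p,q,r] = [q,r] − [p,r] + [p,q]. For instance
  ∂abd = bd − ad + ab,
  ∂bce = ce − be + bc.
The 10×10 boundary matrix has rank 6 and Smith normal form diag(1,1,1,1,1,1).

∂_3: C_3 → C_2 sends each 3-simplex σ to the alternating sum Σ_i (−1)^i (σ with its i-th vertex removed). For instance
  ∂acde = cde − ade + ace − acd,
  ∂abcd = bcd − acd + abd − abc.
The 10×5 boundary matrix has rank 4 and Smith normal form diag(1,1,1,1).

Reading off H_k = ker ∂_k / im ∂_{k+1}:

  H_1: rank ker ∂_1 − rank ∂_2 = (10 − 4) − 6 = 0, and the invariant factors of ∂_2 are all 1, so H_1 = 0.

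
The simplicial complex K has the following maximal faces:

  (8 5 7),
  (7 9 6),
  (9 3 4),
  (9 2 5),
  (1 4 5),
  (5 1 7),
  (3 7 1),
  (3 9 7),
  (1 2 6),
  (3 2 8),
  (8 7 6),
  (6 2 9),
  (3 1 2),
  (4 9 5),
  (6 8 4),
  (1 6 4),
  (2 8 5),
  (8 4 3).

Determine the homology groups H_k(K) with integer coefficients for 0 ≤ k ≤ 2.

Take the total order 1 < 2 < 3 < 4 < 5 < 6 < 7 < 8 < 9 on the vertex set. Then K (dimension 2) consists of the simplices:

  0-simplices (9): [1], [2], [3], [4], [5], [6], [7], [8], [9]
  1-simplices (27): (27 of them)
  2-simplices (18): [1,2,3], [1,2,6], [1,3,7], [1,4,5], [1,4,6], [1,5,7], [2,3,8], [2,5,8], [2,5,9], [2,6,9], [3,4,8], [3,4,9], [3,7,9], [4,5,9], [4,6,8], [5,7,8], [6,7,8], [6,7,9]

so the chain groups are C_0 ≅ Z^9, C_1 ≅ Z^27, C_2 ≅ Z^18.

Boundary ∂_1: C_1 → C_0 is given by ∂[p,q] = [q] − [p]. For instance
  ∂[2,6] = [6] − [2].
As a 9×27 matrix over Z this has rank 8, with invariant factors (1,1,1,1,1,1,1,1).

The boundary map ∂_2: C_2 → C_1 sends each 2-simplex [p,q,r] to [q,r] − [p,r] + [p,q]. For instance
  ∂[1,5,7] = [5,7] − [1,7] + [1,5],
  ∂[1,3,7] = [3,7] − [1,7] + [1,3].
This gives a 27×18 integer matrix of rank 17; reducing to Smith normal form yields diagonal entries (1,1,1,1,1,1,1,1,1,1,1,1,1,1,1,1,1).

From H_k ≅ ker(∂_k) / im(∂_{k+1}) we obtain:

  H_0: rank C_0 − rank ∂_1 = 9 − 8 = 1, and the invariant factors of ∂_1 are all 1, so H_0 = Z.
  H_1: rank ker ∂_1 − rank ∂_2 = (27 − 8) − 17 = 2, and the invariant factors of ∂_2 are all 1, so H_1 = Z^2.
  H_2: rank ker ∂_2 − rank ∂_3 = (18 − 17) − 0 = 1, and there is no ∂_3, so H_2 = Z.

As a check, the Euler characteristic is 9 − 27 + 18 = 0, which agrees with 1 − 2 + 1 = 0.
(K is a triangulation of the torus T^2.)

H_0 = Z,  H_1 = Z^2,  H_2 = Z.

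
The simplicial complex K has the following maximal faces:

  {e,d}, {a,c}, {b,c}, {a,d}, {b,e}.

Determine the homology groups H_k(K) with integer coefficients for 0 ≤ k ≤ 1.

H_0 = Z,  H_1 = Z.

We work with the vertex ordering a < b < c < d < e. The simplices of K, each written with vertices in increasing order, are:

  0-simplices (5): a, b, c, d, e
  1-simplices (5): ac, ad, bc, be, de

giving chain groups C_0 ≅ Z^5, C_1 ≅ Z^5.

∂_1: C_1 → C_0 maps an edge to its endpoints' difference, ∂[p,q] = q − p. For instance
  ∂ac = c − a.
This gives a 5×5 integer matrix of rank 4; reducing to Smith normal form yields diagonal entries (1,1,1,1).

Now H_k = ker ∂_k / im ∂_{k+1}, so:

  H_0: rank C_0 − rank ∂_1 = 5 − 4 = 1, and the invariant factors of ∂_1 are all 1, so H_0 ≅ Z.
  H_1: rank ker ∂_1 − rank ∂_2 = (5 − 4) − 0 = 1, and there is no ∂_2, so H_1 ≅ Z.

As a check, the Euler characteristic is 5 − 5 = 0, which agrees with 1 − 1 = 0.
(K is a triangulation of the circle S^1.)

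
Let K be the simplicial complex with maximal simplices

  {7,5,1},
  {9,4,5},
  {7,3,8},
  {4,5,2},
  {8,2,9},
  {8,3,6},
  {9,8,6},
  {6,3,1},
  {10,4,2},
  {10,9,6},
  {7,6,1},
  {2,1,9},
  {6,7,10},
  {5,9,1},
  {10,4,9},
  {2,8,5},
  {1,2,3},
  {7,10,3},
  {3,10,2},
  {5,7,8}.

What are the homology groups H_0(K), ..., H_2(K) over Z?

Fix the vertex order 1 < 2 < 3 < 4 < 5 < 6 < 7 < 8 < 9 < 10 and write every simplex with vertices in increasing order. Then dim K = 2 and the simplices of K are:

  0-simplices (10): [1], [2], [3], [4], [5], [6], [7], [8], [9], [10]
  1-simplices (30): (30 of them)
  2-simplices (20): (20 of them)

giving chain groups C_0 ≅ Z^10, C_1 ≅ Z^30, C_2 ≅ Z^20.

∂_1: C_1 → C_0 is given by ∂[p,q] = [q] − [p]. For instance
  ∂[5,8] = [8] − [5].
This gives a 10×30 integer matrix of rank 9; reducing to Smith normal form yields diagonal entries (1,1,1,1,1,1,1,1,1).

∂_2: C_2 → C_1 sends each 2-simplex [p,q,r] to [q,r] − [p,r] + [p,q]. For instance
  ∂[2,4,5] = [4,5] − [2,5] + [2,4],
  ∂[3,6,8] = [6,8] − [3,8] + [3,6].
As a 30×20 matrix over Z this has rank 20, with invariant factors (1,1,1,1,1,1,1,1,1,1,1,1,1,1,1,1,1,1,1,2).

From H_k ≅ ker(∂_k) / im(∂_{k+1}) we obtain:

  H_0: rank C_0 − rank ∂_1 = 10 − 9 = 1, and the invariant factors of ∂_1 are all 1, so H_0 ≅ Z.
  H_1: rank ker ∂_1 − rank ∂_2 = (30 − 9) − 20 = 1, and ∂_2 has invariant factor 2 > 1, so H_1 ≅ Z ⊕ Z/2.
  H_2: rank ker ∂_2 − rank ∂_3 = (20 − 20) − 0 = 0, and there is no ∂_3, so H_2 ≅ 0.

As a check, the Euler characteristic is 10 − 30 + 20 = 0, which agrees with 1 − 1 + 0 = 0.

H_0 = Z,  H_1 = Z ⊕ Z/2,  H_2 = 0.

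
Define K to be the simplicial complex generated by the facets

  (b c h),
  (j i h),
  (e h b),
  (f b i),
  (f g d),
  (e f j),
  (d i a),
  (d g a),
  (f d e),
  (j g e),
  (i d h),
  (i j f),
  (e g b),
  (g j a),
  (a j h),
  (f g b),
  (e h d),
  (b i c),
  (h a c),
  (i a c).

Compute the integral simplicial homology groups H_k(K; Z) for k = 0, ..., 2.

H_0 ≅ Z,  H_1 ≅ Z ⊕ Z/2,  H_2 = 0.

Order the vertices as a < b < c < d < e < f < g < h < i < j. Listing each simplex with vertices in this order, K has dimension 2 with simplices:

  0-simplices (10): a, b, c, d, e, f, g, h, i, j
  1-simplices (30): ac, ad, ag, ah, ai, aj, bc, be, bf, bg, bh, bi, ch, ci, de, df, dg, dh, di, ef, eg, eh, ej, fg, fi, fj, gj, hi, hj, ij
  2-simplices (20): ach, aci, adg, adi, agj, ahj, bch, bci, beg, beh, bfg, bfi, def, deh, dfg, dhi, efj, egj, fij, hij

giving chain groups C_0 ≅ Z^10, C_1 ≅ Z^30, C_2 ≅ Z^20.

Boundary ∂_1: C_1 → C_0 maps an edge to its endpoints' difference, ∂[p,q] = q − p. For instance
  ∂ad = d − a.
As a 10×30 matrix over Z this has rank 9, with invariant factors (1,1,1,1,1,1,1,1,1).

∂_2: C_2 → C_1 acts by ∂[p,q,r] = [q,r] − [p,r] + [p,q]. For instance
  ∂ahj = hj − aj + ah,
  ∂beh = eh − bh + be.
The 30×20 boundary matrix has rank 20 and Smith normal form diag(1,1,1,1,1,1,1,1,1,1,1,1,1,1,1,1,1,1,1,2).

From H_k ≅ ker(∂_k) / im(∂_{k+1}) we obtain:

  H_0: rank C_0 − rank ∂_1 = 10 − 9 = 1, and the invariant factors of ∂_1 are all 1, so H_0 = Z.
  H_1: rank ker ∂_1 − rank ∂_2 = (30 − 9) − 20 = 1, and ∂_2 has invariant factor 2 > 1, so H_1 = Z ⊕ Z/2.
  H_2: rank ker ∂_2 − rank ∂_3 = (20 − 20) − 0 = 0, and there is no ∂_3, so H_2 = 0.

As a check, the Euler characteristic is 10 − 30 + 20 = 0, which agrees with 1 − 1 + 0 = 0.
(K is a triangulation of the Klein bottle.)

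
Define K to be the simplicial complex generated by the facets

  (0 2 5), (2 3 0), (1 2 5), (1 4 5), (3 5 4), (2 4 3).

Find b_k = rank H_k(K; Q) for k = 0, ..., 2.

K has 6 vertices, 12 edges, 6 triangles.
rank ∂_0 = 0, rank ∂_1 = 5 ⇒ b_0 = 6 − 0 − 5 = 1; all invariant factors of ∂_1 are 1 so no torsion. So H_0 ≅ Z.
rank ∂_1 = 5, rank ∂_2 = 6 ⇒ b_1 = 12 − 5 − 6 = 1; all invariant factors of ∂_2 are 1 so no torsion. So H_1 ≅ Z.
rank ∂_2 = 6, rank ∂_3 = 0 ⇒ b_2 = 6 − 6 − 0 = 0. So H_2 ≅ 0.

b_0 = 1, b_1 = 1, b_2 = 0.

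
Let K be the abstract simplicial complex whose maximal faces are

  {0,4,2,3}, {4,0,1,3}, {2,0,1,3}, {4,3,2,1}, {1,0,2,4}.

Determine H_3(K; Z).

H_3 = Z.

Take the total order 0 < 1 < 2 < 3 < 4 on the vertex set. Then K (dimension 3) consists of the simplices:

  0-simplices (5): [0], [1], [2], [3], [4]
  1-simplices (10): [0,1], [0,2], [0,3], [0,4], [1,2], [1,3], [1,4], [2,3], [2,4], [3,4]
  2-simplices (10): [0,1,2], [0,1,3], [0,1,4], [0,2,3], [0,2,4], [0,3,4], [1,2,3], [1,2,4], [1,3,4], [2,3,4]
  3-simplices (5): [0,1,2,3], [0,1,2,4], [0,1,3,4], [0,2,3,4], [1,2,3,4]

giving chain groups C_0 ≅ Z^5, C_1 ≅ Z^10, C_2 ≅ Z^10, C_3 ≅ Z^5.

The boundary map ∂_1: C_1 → C_0 is given by ∂[p,q] = [q] − [p]. For instance
  ∂[1,2] = [2] − [1].
The resulting 5×10 matrix has rank 4, and its Smith normal form has invariant factors (1,1,1,1).

The boundary map ∂_2: C_2 → C_1 maps a triangle to the signed sum of its edges. For instance
  ∂[1,2,3] = [2,3] − [1,3] + [1,2],
  ∂[2,3,4] = [3,4] − [2,4] + [2,3].
This gives a 10×10 integer matrix of rank 6; reducing to Smith normal form yields diagonal entries (1,1,1,1,1,1).

The boundary map ∂_3: C_3 → C_2 sends each 3-simplex σ to the alternating sum Σ_i (−1)^i (σ with its i-th vertex removed). For instance
  ∂[0,1,3,4] = [1,3,4] − [0,3,4] + [0,1,4] − [0,1,3],
  ∂[0,2,3,4] = [2,3,4] − [0,3,4] + [0,2,4] − [0,2,3].
The resulting 10×5 matrix has rank 4, and its Smith normal form has invariant factors (1,1,1,1).

From H_k ≅ ker(∂_k) / im(∂_{k+1}) we obtain:

  H_3: rank ker ∂_3 − rank ∂_4 = (5 − 4) − 0 = 1, and there is no ∂_4, so H_3 ≅ Z.

(K is a triangulation of the 3-sphere S^3.)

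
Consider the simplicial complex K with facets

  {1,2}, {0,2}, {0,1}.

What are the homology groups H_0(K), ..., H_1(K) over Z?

H_0 ≅ Z,  H_1 ≅ Z.

Order the vertices as 0 < 1 < 2. Listing each simplex with vertices in this order, K has dimension 1 with simplices:

  0-simplices (3): [0], [1], [2]
  1-simplices (3): [0,1], [0,2], [1,2]

giving chain groups C_0 ≅ Z^3, C_1 ≅ Z^3.

The boundary map ∂_1: C_1 → C_0 maps an edge to its endpoints' difference, ∂[p,q] = q − p.
The 3×3 boundary matrix has rank 2 and Smith normal form diag(1,1).

Now H_k = ker ∂_k / im ∂_{k+1}, so:

  H_0: rank C_0 − rank ∂_1 = 3 − 2 = 1, and the invariant factors of ∂_1 are all 1, so H_0 ≅ Z.
  H_1: rank ker ∂_1 − rank ∂_2 = (3 − 2) − 0 = 1, and there is no ∂_2, so H_1 ≅ Z.

(K is a triangulation of the circle S^1.)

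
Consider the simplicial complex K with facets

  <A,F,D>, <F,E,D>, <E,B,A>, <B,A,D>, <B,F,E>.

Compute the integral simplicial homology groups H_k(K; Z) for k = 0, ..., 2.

H_0 = Z,  H_1 = Z,  H_2 = 0.

K has 5 vertices, 10 edges, 5 triangles.
rank ∂_0 = 0, rank ∂_1 = 4 ⇒ b_0 = 5 − 0 − 4 = 1; all invariant factors of ∂_1 are 1 so no torsion. So H_0 = Z.
rank ∂_1 = 4, rank ∂_2 = 5 ⇒ b_1 = 10 − 4 − 5 = 1; all invariant factors of ∂_2 are 1 so no torsion. So H_1 = Z.
rank ∂_2 = 5, rank ∂_3 = 0 ⇒ b_2 = 5 − 5 − 0 = 0. So H_2 = 0.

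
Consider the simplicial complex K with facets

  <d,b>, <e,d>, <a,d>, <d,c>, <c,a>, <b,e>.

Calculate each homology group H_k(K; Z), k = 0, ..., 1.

H_0 ≅ Z,  H_1 ≅ Z^2.

Order the vertices as a < b < c < d < e. Listing each simplex with vertices in this order, K has dimension 1 with simplices:

  0-simplices (5): a, b, c, d, e
  1-simplices (6): ac, ad, bd, be, cd, de

giving chain groups C_0 ≅ Z^5, C_1 ≅ Z^6.

The boundary map ∂_1: C_1 → C_0 is given by ∂[p,q] = [q] − [p]. For instance
  ∂ac = c − a.
This gives a 5×6 integer matrix of rank 4; reducing to Smith normal form yields diagonal entries (1,1,1,1).

Computing H_k = (kernel of ∂_k) / (image of ∂_{k+1}):

  H_0: rank C_0 − rank ∂_1 = 5 − 4 = 1, and the invariant factors of ∂_1 are all 1, so H_0 = Z.
  H_1: rank ker ∂_1 − rank ∂_2 = (6 − 4) − 0 = 2, and there is no ∂_2, so H_1 = Z^2.

As a check, the Euler characteristic is 5 − 6 = -1, which agrees with 1 − 2 = -1.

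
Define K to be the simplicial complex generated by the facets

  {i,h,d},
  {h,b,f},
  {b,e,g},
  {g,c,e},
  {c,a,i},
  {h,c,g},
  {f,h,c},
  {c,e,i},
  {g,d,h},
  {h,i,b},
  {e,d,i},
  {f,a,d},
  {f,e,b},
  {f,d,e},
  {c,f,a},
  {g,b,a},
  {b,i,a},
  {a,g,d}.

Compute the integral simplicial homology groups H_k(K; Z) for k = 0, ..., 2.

K has 9 vertices, 27 edges, 18 triangles.
rank ∂_0 = 0, rank ∂_1 = 8 ⇒ b_0 = 9 − 0 − 8 = 1; all invariant factors of ∂_1 are 1 so no torsion. So H_0 = Z.
rank ∂_1 = 8, rank ∂_2 = 17 ⇒ b_1 = 27 − 8 − 17 = 2; all invariant factors of ∂_2 are 1 so no torsion. So H_1 = Z^2.
rank ∂_2 = 17, rank ∂_3 = 0 ⇒ b_2 = 18 − 17 − 0 = 1. So H_2 = Z.

H_0 ≅ Z,  H_1 ≅ Z^2,  H_2 ≅ Z.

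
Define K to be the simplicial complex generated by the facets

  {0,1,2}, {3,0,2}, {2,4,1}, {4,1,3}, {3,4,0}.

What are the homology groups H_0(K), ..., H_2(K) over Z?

H_0 = Z,  H_1 = Z,  H_2 = 0.

K has 5 vertices, 10 edges, 5 triangles.
rank ∂_0 = 0, rank ∂_1 = 4 ⇒ b_0 = 5 − 0 − 4 = 1; all invariant factors of ∂_1 are 1 so no torsion. So H_0 = Z.
rank ∂_1 = 4, rank ∂_2 = 5 ⇒ b_1 = 10 − 4 − 5 = 1; all invariant factors of ∂_2 are 1 so no torsion. So H_1 = Z.
rank ∂_2 = 5, rank ∂_3 = 0 ⇒ b_2 = 5 − 5 − 0 = 0. So H_2 = 0.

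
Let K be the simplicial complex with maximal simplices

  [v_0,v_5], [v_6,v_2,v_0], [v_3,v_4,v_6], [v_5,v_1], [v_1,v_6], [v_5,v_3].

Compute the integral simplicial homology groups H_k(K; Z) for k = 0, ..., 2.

Take the total order v_0 < v_1 < v_2 < v_3 < v_4 < v_5 < v_6 on the vertex set. Then K (dimension 2) consists of the simplices:

  0-simplices (7): [v_0], [v_1], [v_2], [v_3], [v_4], [v_5], [v_6]
  1-simplices (10): [v_0,v_2], [v_0,v_5], [v_0,v_6], [v_1,v_5], [v_1,v_6], [v_2,v_6], [v_3,v_4], [v_3,v_5], [v_3,v_6], [v_4,v_6]
  2-simplices (2): [v_0,v_2,v_6], [v_3,v_4,v_6]

Hence C_0 ≅ Z^7, C_1 ≅ Z^10, C_2 ≅ Z^2.

Boundary ∂_1: C_1 → C_0 maps an edge to its endpoints' difference, ∂[p,q] = q − p.
The resulting 7×10 matrix has rank 6, and its Smith normal form has invariant factors (1,1,1,1,1,1).

∂_2: C_2 → C_1 acts by ∂[p,q,r] = [q,r] − [p,r] + [p,q]. For instance
  ∂[v_3,v_4,v_6] = [v_4,v_6] − [v_3,v_6] + [v_3,v_4],
  ∂[v_0,v_2,v_6] = [v_2,v_6] − [v_0,v_6] + [v_0,v_2].
As a 10×2 matrix over Z this has rank 2, with invariant factors (1,1).

Computing H_k = (kernel of ∂_k) / (image of ∂_{k+1}):

  H_0: rank C_0 − rank ∂_1 = 7 − 6 = 1, and the invariant factors of ∂_1 are all 1, so H_0 = Z.
  H_1: rank ker ∂_1 − rank ∂_2 = (10 − 6) − 2 = 2, and the invariant factors of ∂_2 are all 1, so H_1 = Z^2.
  H_2: rank ker ∂_2 − rank ∂_3 = (2 − 2) − 0 = 0, and there is no ∂_3, so H_2 = 0.

H_0 ≅ Z,  H_1 ≅ Z^2,  H_2 = 0.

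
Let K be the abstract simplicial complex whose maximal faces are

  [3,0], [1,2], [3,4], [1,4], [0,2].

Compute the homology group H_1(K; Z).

H_1 ≅ Z.

We work with the vertex ordering 0 < 1 < 2 < 3 < 4. The simplices of K, each written with vertices in increasing order, are:

  0-simplices (5): [0], [1], [2], [3], [4]
  1-simplices (5): [0,2], [0,3], [1,2], [1,4], [3,4]

Hence C_0 ≅ Z^5, C_1 ≅ Z^5.

The boundary map ∂_1: C_1 → C_0 sends each edge [p,q] (with p < q) to q − p.
The resulting 5×5 matrix has rank 4, and its Smith normal form has invariant factors (1,1,1,1).

Now H_k = ker ∂_k / im ∂_{k+1}, so:

  H_1: rank ker ∂_1 − rank ∂_2 = (5 − 4) − 0 = 1, and there is no ∂_2, so H_1 ≅ Z.

(K is a triangulation of the circle S^1.)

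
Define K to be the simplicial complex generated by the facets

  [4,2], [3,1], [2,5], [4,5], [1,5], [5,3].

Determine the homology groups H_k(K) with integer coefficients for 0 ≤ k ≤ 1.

H_0 = Z,  H_1 = Z^2.

Order the vertices as 1 < 2 < 3 < 4 < 5. Listing each simplex with vertices in this order, K has dimension 1 with simplices:

  0-simplices (5): [1], [2], [3], [4], [5]
  1-simplices (6): [1,3], [1,5], [2,4], [2,5], [3,5], [4,5]

giving chain groups C_0 ≅ Z^5, C_1 ≅ Z^6.

∂_1: C_1 → C_0 sends each edge [p,q] (with p < q) to q − p. For instance
  ∂[4,5] = [5] − [4].
As a 5×6 matrix over Z this has rank 4, with invariant factors (1,1,1,1).

Now H_k = ker ∂_k / im ∂_{k+1}, so:

  H_0: rank C_0 − rank ∂_1 = 5 − 4 = 1, and the invariant factors of ∂_1 are all 1, so H_0 ≅ Z.
  H_1: rank ker ∂_1 − rank ∂_2 = (6 − 4) − 0 = 2, and there is no ∂_2, so H_1 ≅ Z^2.

As a check, the Euler characteristic is 5 − 6 = -1, which agrees with 1 − 2 = -1.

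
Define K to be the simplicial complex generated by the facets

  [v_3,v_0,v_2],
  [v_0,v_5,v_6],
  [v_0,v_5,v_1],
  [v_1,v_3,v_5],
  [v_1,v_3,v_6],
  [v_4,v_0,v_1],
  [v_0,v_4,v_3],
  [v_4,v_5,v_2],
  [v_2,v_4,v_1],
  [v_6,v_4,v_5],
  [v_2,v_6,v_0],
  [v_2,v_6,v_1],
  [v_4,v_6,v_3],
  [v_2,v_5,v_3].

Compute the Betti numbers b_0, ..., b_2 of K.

b_0 = 1, b_1 = 2, b_2 = 1.

We work with the vertex ordering v_0 < v_1 < v_2 < v_3 < v_4 < v_5 < v_6. The simplices of K, each written with vertices in increasing order, are:

  0-simplices (7): [v_0], [v_1], [v_2], [v_3], [v_4], [v_5], [v_6]
  1-simplices (21): (21 of them)
  2-simplices (14): (14 of them)

giving chain groups C_0 ≅ Z^7, C_1 ≅ Z^21, C_2 ≅ Z^14.

Boundary ∂_1: C_1 → C_0 sends each edge [p,q] (with p < q) to q − p.
This gives a 7×21 integer matrix of rank 6; reducing to Smith normal form yields diagonal entries (1,1,1,1,1,1).

Boundary ∂_2: C_2 → C_1 sends each 2-simplex [p,q,r] to [q,r] − [p,r] + [p,q]. For instance
  ∂[v_4,v_5,v_6] = [v_5,v_6] − [v_4,v_6] + [v_4,v_5],
  ∂[v_0,v_1,v_4] = [v_1,v_4] − [v_0,v_4] + [v_0,v_1].
The resulting 21×14 matrix has rank 13, and its Smith normal form has invariant factors (1,1,1,1,1,1,1,1,1,1,1,1,1).

Now H_k = ker ∂_k / im ∂_{k+1}, so:

  H_0: rank C_0 − rank ∂_1 = 7 − 6 = 1, and the invariant factors of ∂_1 are all 1, so H_0 = Z.
  H_1: rank ker ∂_1 − rank ∂_2 = (21 − 6) − 13 = 2, and the invariant factors of ∂_2 are all 1, so H_1 = Z^2.
  H_2: rank ker ∂_2 − rank ∂_3 = (14 − 13) − 0 = 1, and there is no ∂_3, so H_2 = Z.

As a check, the Euler characteristic is 7 − 21 + 14 = 0, which agrees with 1 − 2 + 1 = 0.
(K is a triangulation of the torus T^2.)

Hence the Betti numbers are b_0 = 1, b_1 = 2, b_2 = 1.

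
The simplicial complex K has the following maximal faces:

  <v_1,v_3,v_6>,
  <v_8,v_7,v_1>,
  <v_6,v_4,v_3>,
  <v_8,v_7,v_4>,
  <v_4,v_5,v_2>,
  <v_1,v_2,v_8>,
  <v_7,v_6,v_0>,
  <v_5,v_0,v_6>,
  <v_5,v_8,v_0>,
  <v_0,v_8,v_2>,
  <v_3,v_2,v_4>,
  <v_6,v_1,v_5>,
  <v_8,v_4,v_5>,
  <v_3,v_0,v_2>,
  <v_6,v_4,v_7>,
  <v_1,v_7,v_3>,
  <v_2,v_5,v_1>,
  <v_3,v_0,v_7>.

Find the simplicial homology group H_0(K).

H_0 ≅ Z.

K has 9 vertices, 27 edges, 18 triangles.
rank ∂_0 = 0, rank ∂_1 = 8 ⇒ b_0 = 9 − 0 − 8 = 1; all invariant factors of ∂_1 are 1 so no torsion. So H_0 = Z.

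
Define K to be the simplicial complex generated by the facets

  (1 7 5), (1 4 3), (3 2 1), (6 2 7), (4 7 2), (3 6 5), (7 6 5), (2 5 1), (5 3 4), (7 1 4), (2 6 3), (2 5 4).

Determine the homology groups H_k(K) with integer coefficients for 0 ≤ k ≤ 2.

Take the total order 1 < 2 < 3 < 4 < 5 < 6 < 7 on the vertex set. Then K (dimension 2) consists of the simplices:

  0-simplices (7): [1], [2], [3], [4], [5], [6], [7]
  1-simplices (18): [1,2], [1,3], [1,4], [1,5], [1,7], [2,3], [2,4], [2,5], [2,6], [2,7], [3,4], [3,5], [3,6], [4,5], [4,7], [5,6], [5,7], [6,7]
  2-simplices (12): [1,2,3], [1,2,5], [1,3,4], [1,4,7], [1,5,7], [2,3,6], [2,4,5], [2,4,7], [2,6,7], [3,4,5], [3,5,6], [5,6,7]

Hence C_0 ≅ Z^7, C_1 ≅ Z^18, C_2 ≅ Z^12.

The boundary map ∂_1: C_1 → C_0 is given by ∂[p,q] = [q] − [p].
This gives a 7×18 integer matrix of rank 6; reducing to Smith normal form yields diagonal entries (1,1,1,1,1,1).

The boundary map ∂_2: C_2 → C_1 sends each 2-simplex [p,q,r] to [q,r] − [p,r] + [p,q]. For instance
  ∂[1,5,7] = [5,7] − [1,7] + [1,5],
  ∂[2,4,7] = [4,7] − [2,7] + [2,4].
The 18×12 boundary matrix has rank 12 and Smith normal form diag(1,1,1,1,1,1,1,1,1,1,1,2).

Computing H_k = (kernel of ∂_k) / (image of ∂_{k+1}):

  H_0: rank C_0 − rank ∂_1 = 7 − 6 = 1, and the invariant factors of ∂_1 are all 1, so H_0 = Z.
  H_1: rank ker ∂_1 − rank ∂_2 = (18 − 6) − 12 = 0, and ∂_2 has invariant factor 2 > 1, so H_1 = Z/2.
  H_2: rank ker ∂_2 − rank ∂_3 = (12 − 12) − 0 = 0, and there is no ∂_3, so H_2 = 0.

As a check, the Euler characteristic is 7 − 18 + 12 = 1, which agrees with 1 − 0 + 0 = 1.

H_0 = Z,  H_1 = Z/2,  H_2 = 0.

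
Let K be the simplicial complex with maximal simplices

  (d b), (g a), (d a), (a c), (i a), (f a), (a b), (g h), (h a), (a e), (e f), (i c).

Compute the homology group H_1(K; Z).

H_1 = Z^4.

We work with the vertex ordering a < b < c < d < e < f < g < h < i. The simplices of K, each written with vertices in increasing order, are:

  0-simplices (9): a, b, c, d, e, f, g, h, i
  1-simplices (12): ab, ac, ad, ae, af, ag, ah, ai, bd, ci, ef, gh

giving chain groups C_0 ≅ Z^9, C_1 ≅ Z^12.

∂_1: C_1 → C_0 sends each edge [p,q] (with p < q) to q − p.
The 9×12 boundary matrix has rank 8 and Smith normal form diag(1,1,1,1,1,1,1,1).

Now H_k = ker ∂_k / im ∂_{k+1}, so:

  H_1: rank ker ∂_1 − rank ∂_2 = (12 − 8) − 0 = 4, and there is no ∂_2, so H_1 = Z^4.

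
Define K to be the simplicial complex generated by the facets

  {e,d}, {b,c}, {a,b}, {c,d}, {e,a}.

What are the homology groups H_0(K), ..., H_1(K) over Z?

K has 5 vertices, 5 edges.
rank ∂_0 = 0, rank ∂_1 = 4 ⇒ b_0 = 5 − 0 − 4 = 1; all invariant factors of ∂_1 are 1 so no torsion. So H_0 = Z.
rank ∂_1 = 4, rank ∂_2 = 0 ⇒ b_1 = 5 − 4 − 0 = 1. So H_1 = Z.

H_0 = Z,  H_1 = Z.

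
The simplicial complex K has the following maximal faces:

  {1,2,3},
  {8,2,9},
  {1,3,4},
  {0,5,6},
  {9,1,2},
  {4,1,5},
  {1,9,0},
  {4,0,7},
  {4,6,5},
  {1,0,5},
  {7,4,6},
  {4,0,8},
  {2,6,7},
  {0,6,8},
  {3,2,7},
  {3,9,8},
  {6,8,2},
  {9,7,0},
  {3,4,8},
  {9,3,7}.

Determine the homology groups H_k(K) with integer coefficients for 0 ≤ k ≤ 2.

Take the total order 0 < 1 < 2 < 3 < 4 < 5 < 6 < 7 < 8 < 9 on the vertex set. Then K (dimension 2) consists of the simplices:

  0-simplices (10): [0], [1], [2], [3], [4], [5], [6], [7], [8], [9]
  1-simplices (30): (30 of them)
  2-simplices (20): (20 of them)

giving chain groups C_0 ≅ Z^10, C_1 ≅ Z^30, C_2 ≅ Z^20.

∂_1: C_1 → C_0 is given by ∂[p,q] = [q] − [p].
As a 10×30 matrix over Z this has rank 9, with invariant factors (1,1,1,1,1,1,1,1,1).

The boundary map ∂_2: C_2 → C_1 acts by ∂[p,q,r] = [q,r] − [p,r] + [p,q]. For instance
  ∂[0,5,6] = [5,6] − [0,6] + [0,5],
  ∂[3,8,9] = [8,9] − [3,9] + [3,8].
This gives a 30×20 integer matrix of rank 20; reducing to Smith normal form yields diagonal entries (1,1,1,1,1,1,1,1,1,1,1,1,1,1,1,1,1,1,1,2).

Now H_k = ker ∂_k / im ∂_{k+1}, so:

  H_0: rank C_0 − rank ∂_1 = 10 − 9 = 1, and the invariant factors of ∂_1 are all 1, so H_0 = Z.
  H_1: rank ker ∂_1 − rank ∂_2 = (30 − 9) − 20 = 1, and ∂_2 has invariant factor 2 > 1, so H_1 = Z ⊕ Z/2.
  H_2: rank ker ∂_2 − rank ∂_3 = (20 − 20) − 0 = 0, and there is no ∂_3, so H_2 = 0.

As a check, the Euler characteristic is 10 − 30 + 20 = 0, which agrees with 1 − 1 + 0 = 0.

H_0 ≅ Z,  H_1 ≅ Z ⊕ Z/2,  H_2 = 0.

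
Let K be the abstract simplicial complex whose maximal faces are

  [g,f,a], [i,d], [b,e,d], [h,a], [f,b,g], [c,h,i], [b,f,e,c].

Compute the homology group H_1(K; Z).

H_1 = Z^2.

Take the total order a < b < c < d < e < f < g < h < i on the vertex set. Then K (dimension 3) consists of the simplices:

  0-simplices (9): a, b, c, d, e, f, g, h, i
  1-simplices (17): af, ag, ah, bc, bd, be, bf, bg, ce, cf, ch, ci, de, di, ef, fg, hi
  2-simplices (8): afg, bce, bcf, bde, bef, bfg, cef, chi
  3-simplices (1): bcef

giving chain groups C_0 ≅ Z^9, C_1 ≅ Z^17, C_2 ≅ Z^8, C_3 ≅ Z^1.

The boundary map ∂_1: C_1 → C_0 sends each edge [p,q] (with p < q) to q − p.
The resulting 9×17 matrix has rank 8, and its Smith normal form has invariant factors (1,1,1,1,1,1,1,1).

∂_2: C_2 → C_1 sends each 2-simplex [p,q,r] to [q,r] − [p,r] + [p,q]. For instance
  ∂bde = de − be + bd,
  ∂afg = fg − ag + af.
This gives a 17×8 integer matrix of rank 7; reducing to Smith normal form yields diagonal entries (1,1,1,1,1,1,1).

∂_3: C_3 → C_2 sends each 3-simplex σ to the alternating sum Σ_i (−1)^i (σ with its i-th vertex removed). For instance
  ∂bcef = cef − bef + bcf − bce.
This gives a 8×1 integer matrix of rank 1; reducing to Smith normal form yields diagonal entries (1).

Reading off H_k = ker ∂_k / im ∂_{k+1}:

  H_1: rank ker ∂_1 − rank ∂_2 = (17 − 8) − 7 = 2, and the invariant factors of ∂_2 are all 1, so H_1 = Z^2.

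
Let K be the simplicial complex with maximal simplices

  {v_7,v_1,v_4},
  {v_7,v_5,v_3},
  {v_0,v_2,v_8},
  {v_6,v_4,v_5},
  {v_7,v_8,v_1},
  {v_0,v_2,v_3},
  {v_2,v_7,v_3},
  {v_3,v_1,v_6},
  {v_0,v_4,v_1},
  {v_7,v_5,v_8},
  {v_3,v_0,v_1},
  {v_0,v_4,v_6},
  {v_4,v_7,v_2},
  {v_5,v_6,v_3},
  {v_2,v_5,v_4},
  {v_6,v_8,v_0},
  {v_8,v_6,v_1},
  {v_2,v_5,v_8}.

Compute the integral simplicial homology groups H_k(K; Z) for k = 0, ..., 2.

H_0 ≅ Z,  H_1 ≅ Z ⊕ Z/2Z,  H_2 = 0.

Order the vertices as v_0 < v_1 < v_2 < v_3 < v_4 < v_5 < v_6 < v_7 < v_8. Listing each simplex with vertices in this order, K has dimension 2 with simplices:

  0-simplices (9): [v_0], [v_1], [v_2], [v_3], [v_4], [v_5], [v_6], [v_7], [v_8]
  1-simplices (27): (27 of them)
  2-simplices (18): (18 of them)

Hence C_0 ≅ Z^9, C_1 ≅ Z^27, C_2 ≅ Z^18.

Boundary ∂_1: C_1 → C_0 maps an edge to its endpoints' difference, ∂[p,q] = q − p. For instance
  ∂[v_3,v_7] = [v_7] − [v_3].
The 9×27 boundary matrix has rank 8 and Smith normal form diag(1,1,1,1,1,1,1,1).

∂_2: C_2 → C_1 sends each 2-simplex [p,q,r] to [q,r] − [p,r] + [p,q]. For instance
  ∂[v_0,v_1,v_4] = [v_1,v_4] − [v_0,v_4] + [v_0,v_1],
  ∂[v_0,v_6,v_8] = [v_6,v_8] − [v_0,v_8] + [v_0,v_6].
This gives a 27×18 integer matrix of rank 18; reducing to Smith normal form yields diagonal entries (1,1,1,1,1,1,1,1,1,1,1,1,1,1,1,1,1,2).

Computing H_k = (kernel of ∂_k) / (image of ∂_{k+1}):

  H_0: rank C_0 − rank ∂_1 = 9 − 8 = 1, and the invariant factors of ∂_1 are all 1, so H_0 = Z.
  H_1: rank ker ∂_1 − rank ∂_2 = (27 − 8) − 18 = 1, and ∂_2 has invariant factor 2 > 1, so H_1 = Z ⊕ Z/2Z.
  H_2: rank ker ∂_2 − rank ∂_3 = (18 − 18) − 0 = 0, and there is no ∂_3, so H_2 = 0.

As a check, the Euler characteristic is 9 − 27 + 18 = 0, which agrees with 1 − 1 + 0 = 0.
(K is a triangulation of the Klein bottle.)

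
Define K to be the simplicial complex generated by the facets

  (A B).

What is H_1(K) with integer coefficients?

Fix the vertex order A < B and write every simplex with vertices in increasing order. Then dim K = 1 and the simplices of K are:

  0-simplices (2): A, B
  1-simplices (1): AB

so the chain groups are C_0 ≅ Z^2, C_1 ≅ Z^1.

∂_1: C_1 → C_0 sends each edge [p,q] (with p < q) to q − p. For instance
  ∂AB = B − A.
As a 2×1 matrix over Z this has rank 1, with invariant factors (1).

From H_k ≅ ker(∂_k) / im(∂_{k+1}) we obtain:

  H_1: rank ker ∂_1 − rank ∂_2 = (1 − 1) − 0 = 0, and there is no ∂_2, so H_1 ≅ 0.

H_1 = 0.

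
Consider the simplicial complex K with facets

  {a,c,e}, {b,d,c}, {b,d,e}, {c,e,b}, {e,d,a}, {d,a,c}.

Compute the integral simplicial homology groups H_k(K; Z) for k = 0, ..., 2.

H_0 = Z,  H_1 = 0,  H_2 = Z.

Order the vertices as a < b < c < d < e. Listing each simplex with vertices in this order, K has dimension 2 with simplices:

  0-simplices (5): a, b, c, d, e
  1-simplices (9): ac, ad, ae, bc, bd, be, cd, ce, de
  2-simplices (6): acd, ace, ade, bcd, bce, bde

so the chain groups are C_0 ≅ Z^5, C_1 ≅ Z^9, C_2 ≅ Z^6.

The boundary map ∂_1: C_1 → C_0 maps an edge to its endpoints' difference, ∂[p,q] = q − p.
As a 5×9 matrix over Z this has rank 4, with invariant factors (1,1,1,1).

Boundary ∂_2: C_2 → C_1 maps a triangle to the signed sum of its edges. For instance
  ∂bce = ce − be + bc,
  ∂ade = de − ae + ad.
This gives a 9×6 integer matrix of rank 5; reducing to Smith normal form yields diagonal entries (1,1,1,1,1).

Reading off H_k = ker ∂_k / im ∂_{k+1}:

  H_0: rank C_0 − rank ∂_1 = 5 − 4 = 1, and the invariant factors of ∂_1 are all 1, so H_0 ≅ Z.
  H_1: rank ker ∂_1 − rank ∂_2 = (9 − 4) − 5 = 0, and the invariant factors of ∂_2 are all 1, so H_1 ≅ 0.
  H_2: rank ker ∂_2 − rank ∂_3 = (6 − 5) − 0 = 1, and there is no ∂_3, so H_2 ≅ Z.

(K is a triangulation of the 2-sphere S^2.)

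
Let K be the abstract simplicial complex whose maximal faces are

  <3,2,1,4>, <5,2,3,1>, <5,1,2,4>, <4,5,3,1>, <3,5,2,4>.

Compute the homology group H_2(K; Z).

Take the total order 1 < 2 < 3 < 4 < 5 on the vertex set. Then K (dimension 3) consists of the simplices:

  0-simplices (5): [1], [2], [3], [4], [5]
  1-simplices (10): [1,2], [1,3], [1,4], [1,5], [2,3], [2,4], [2,5], [3,4], [3,5], [4,5]
  2-simplices (10): [1,2,3], [1,2,4], [1,2,5], [1,3,4], [1,3,5], [1,4,5], [2,3,4], [2,3,5], [2,4,5], [3,4,5]
  3-simplices (5): [1,2,3,4], [1,2,3,5], [1,2,4,5], [1,3,4,5], [2,3,4,5]

Hence C_0 ≅ Z^5, C_1 ≅ Z^10, C_2 ≅ Z^10, C_3 ≅ Z^5.

Boundary ∂_1: C_1 → C_0 maps an edge to its endpoints' difference, ∂[p,q] = q − p. For instance
  ∂[4,5] = [5] − [4].
The 5×10 boundary matrix has rank 4 and Smith normal form diag(1,1,1,1).

The boundary map ∂_2: C_2 → C_1 acts by ∂[p,q,r] = [q,r] − [p,r] + [p,q]. For instance
  ∂[3,4,5] = [4,5] − [3,5] + [3,4],
  ∂[1,2,3] = [2,3] − [1,3] + [1,2].
As a 10×10 matrix over Z this has rank 6, with invariant factors (1,1,1,1,1,1).

Boundary ∂_3: C_3 → C_2 sends each 3-simplex σ to the alternating sum Σ_i (−1)^i (σ with its i-th vertex removed). For instance
  ∂[1,2,4,5] = [2,4,5] − [1,4,5] + [1,2,5] − [1,2,4],
  ∂[1,3,4,5] = [3,4,5] − [1,4,5] + [1,3,5] − [1,3,4].
The 10×5 boundary matrix has rank 4 and Smith normal form diag(1,1,1,1).

From H_k ≅ ker(∂_k) / im(∂_{k+1}) we obtain:

  H_2: rank ker ∂_2 − rank ∂_3 = (10 − 6) − 4 = 0, and the invariant factors of ∂_3 are all 1, so H_2 ≅ 0.

H_2 = 0.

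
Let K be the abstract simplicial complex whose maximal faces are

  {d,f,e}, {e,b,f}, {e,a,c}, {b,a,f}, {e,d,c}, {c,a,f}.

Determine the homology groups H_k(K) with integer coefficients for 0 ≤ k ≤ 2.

Fix the vertex order a < b < c < d < e < f and write every simplex with vertices in increasing order. Then dim K = 2 and the simplices of K are:

  0-simplices (6): a, b, c, d, e, f
  1-simplices (12): ab, ac, ae, af, be, bf, cd, ce, cf, de, df, ef
  2-simplices (6): abf, ace, acf, bef, cde, def

Hence C_0 ≅ Z^6, C_1 ≅ Z^12, C_2 ≅ Z^6.

Boundary ∂_1: C_1 → C_0 maps an edge to its endpoints' difference, ∂[p,q] = q − p.
As a 6×12 matrix over Z this has rank 5, with invariant factors (1,1,1,1,1).

Boundary ∂_2: C_2 → C_1 maps a triangle to the signed sum of its edges. For instance
  ∂acf = cf − af + ac,
  ∂abf = bf − af + ab.
As a 12×6 matrix over Z this has rank 6, with invariant factors (1,1,1,1,1,1).

Reading off H_k = ker ∂_k / im ∂_{k+1}:

  H_0: rank C_0 − rank ∂_1 = 6 − 5 = 1, and the invariant factors of ∂_1 are all 1, so H_0 = Z.
  H_1: rank ker ∂_1 − rank ∂_2 = (12 − 5) − 6 = 1, and the invariant factors of ∂_2 are all 1, so H_1 = Z.
  H_2: rank ker ∂_2 − rank ∂_3 = (6 − 6) − 0 = 0, and there is no ∂_3, so H_2 = 0.

H_0 ≅ Z,  H_1 ≅ Z,  H_2 = 0.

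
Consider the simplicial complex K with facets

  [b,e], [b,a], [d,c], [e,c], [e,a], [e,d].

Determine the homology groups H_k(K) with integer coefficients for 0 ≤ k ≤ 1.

Order the vertices as a < b < c < d < e. Listing each simplex with vertices in this order, K has dimension 1 with simplices:

  0-simplices (5): a, b, c, d, e
  1-simplices (6): ab, ae, be, cd, ce, de

so the chain groups are C_0 ≅ Z^5, C_1 ≅ Z^6.

∂_1: C_1 → C_0 is given by ∂[p,q] = [q] − [p]. For instance
  ∂ce = e − c.
The 5×6 boundary matrix has rank 4 and Smith normal form diag(1,1,1,1).

Computing H_k = (kernel of ∂_k) / (image of ∂_{k+1}):

  H_0: rank C_0 − rank ∂_1 = 5 − 4 = 1, and the invariant factors of ∂_1 are all 1, so H_0 = Z.
  H_1: rank ker ∂_1 − rank ∂_2 = (6 − 4) − 0 = 2, and there is no ∂_2, so H_1 = Z^2.

H_0 ≅ Z,  H_1 ≅ Z^2.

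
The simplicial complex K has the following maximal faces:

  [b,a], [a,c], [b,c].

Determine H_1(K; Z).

H_1 ≅ Z.

Take the total order a < b < c on the vertex set. Then K (dimension 1) consists of the simplices:

  0-simplices (3): a, b, c
  1-simplices (3): ab, ac, bc

giving chain groups C_0 ≅ Z^3, C_1 ≅ Z^3.

The boundary map ∂_1: C_1 → C_0 is given by ∂[p,q] = [q] − [p]. For instance
  ∂ac = c − a.
As a 3×3 matrix over Z this has rank 2, with invariant factors (1,1).

Now H_k = ker ∂_k / im ∂_{k+1}, so:

  H_1: rank ker ∂_1 − rank ∂_2 = (3 − 2) − 0 = 1, and there is no ∂_2, so H_1 ≅ Z.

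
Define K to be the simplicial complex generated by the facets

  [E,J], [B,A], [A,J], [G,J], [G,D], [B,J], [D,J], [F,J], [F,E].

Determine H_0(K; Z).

We work with the vertex ordering A < B < D < E < F < G < J. The simplices of K, each written with vertices in increasing order, are:

  0-simplices (7): A, B, D, E, F, G, J
  1-simplices (9): AB, AJ, BJ, DG, DJ, EF, EJ, FJ, GJ

Hence C_0 ≅ Z^7, C_1 ≅ Z^9.

The boundary map ∂_1: C_1 → C_0 maps an edge to its endpoints' difference, ∂[p,q] = q − p. For instance
  ∂DG = G − D.
The resulting 7×9 matrix has rank 6, and its Smith normal form has invariant factors (1,1,1,1,1,1).

Reading off H_k = ker ∂_k / im ∂_{k+1}:

  H_0: rank C_0 − rank ∂_1 = 7 − 6 = 1, and the invariant factors of ∂_1 are all 1, so H_0 = Z.

(K is a triangulation of a wedge of 3 circles.)

H_0 = Z.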